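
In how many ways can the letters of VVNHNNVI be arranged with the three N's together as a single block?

Treat the 3 copies of N as a single block. The multiset to arrange is then {NNN, H, I, V, V, V}, 6 items in all.
That gives (6)!/(3!) = 120 arrangements.

120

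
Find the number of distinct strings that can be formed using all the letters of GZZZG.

Letter multiplicities in GZZZG: G×2, Z×3.
Dividing 5! = 120 by 3!·2! = 12 for the repeated letters gives 10.

10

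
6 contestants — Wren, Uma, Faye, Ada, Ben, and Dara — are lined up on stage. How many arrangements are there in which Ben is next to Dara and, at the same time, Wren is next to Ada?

96

Treat {Ben,Dara} as one block (2 orders) and {Wren,Ada} as another (2 orders).
That leaves 4 units to arrange: 2 × 2 × 4! = 4 × 24 = 96.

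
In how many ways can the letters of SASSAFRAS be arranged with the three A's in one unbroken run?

210

Treat the 3 copies of A as a single block. The multiset to arrange is then {AAA, F, R, S, S, S, S}, 7 items in all.
That gives (7)!/(4!) = 210 arrangements.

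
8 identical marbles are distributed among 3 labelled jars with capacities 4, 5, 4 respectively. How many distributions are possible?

Without the upper bounds there are C(10,2) = 45 ways to split 8 among 3 jars.
Subtract solutions that violate a single cap (substitute x_i' = x_i − (cap_i+1)): x_1 ≥ 5 gives C(5,2) = 10; x_2 ≥ 6 gives C(4,2) = 6; x_3 ≥ 5 gives C(5,2) = 10. Together 26.
No two caps can be exceeded simultaneously, so the pair terms are all 0.
By inclusion–exclusion the count is 45 − 26 + 0 = 19.

19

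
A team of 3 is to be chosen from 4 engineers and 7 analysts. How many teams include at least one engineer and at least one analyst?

Unrestricted: C(11,3) = 165 ways to pick any 3 of the 11.
Selections missing a whole group: no engineers → C(7,3) = 35; no analysts → C(4,3) = 4.
Both groups omitted at once is impossible, so 165 − 39 = 126.

126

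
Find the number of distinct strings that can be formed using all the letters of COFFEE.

COFFEE has 6 letters with E appearing twice and F appearing twice.
The number of distinct arrangements is 6!/(2!·2!) = 720/4 = 180.

180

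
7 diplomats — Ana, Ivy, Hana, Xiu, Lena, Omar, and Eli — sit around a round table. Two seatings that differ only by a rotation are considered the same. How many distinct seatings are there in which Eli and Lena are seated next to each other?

240

Glue Eli and Lena into a block (2 internal orders). Seating 6 units around a circle gives (5)! arrangements.
So 2 × (5)! = 2 × 120 = 240.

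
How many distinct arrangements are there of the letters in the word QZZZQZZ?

21

The 7 letters of QZZZQZZ have repeats: Q appearing twice and Z appearing 5 times.
Dividing 7! = 5040 by 5!·2! = 240 for the repeated letters gives 21.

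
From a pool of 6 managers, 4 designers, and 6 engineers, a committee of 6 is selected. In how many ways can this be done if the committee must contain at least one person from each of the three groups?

Total 6-person selections from all 16: C(16,6) = 8008.
Selections missing a whole group: no managers → C(10,6) = 210; no designers → C(12,6) = 924; no engineers → C(10,6) = 210.
Add back selections omitting two groups (i.e. drawn from a single group): C(6,6) + C(4,6) + C(6,6) = 2.
By inclusion–exclusion: 8008 − 1344 + 2 = 6666.

6666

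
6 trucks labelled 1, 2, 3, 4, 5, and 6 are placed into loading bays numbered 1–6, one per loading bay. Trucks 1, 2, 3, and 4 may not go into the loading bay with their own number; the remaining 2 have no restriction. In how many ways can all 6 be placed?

Let Aᵢ (for 1 ≤ i ≤ 4) be the placements that put truck i in its forbidden loading bay. Any j of these fix j positions, leaving (6−j)! ways to fill the rest, and there are C(4,j) ways to pick which j.
By inclusion–exclusion, the number of valid placements is Σ_{j=0}^{4} (−1)^j C(4,j)·(6−j)!.
Computing: 720 − 480 + 144 − 24 + 2 = 362.

362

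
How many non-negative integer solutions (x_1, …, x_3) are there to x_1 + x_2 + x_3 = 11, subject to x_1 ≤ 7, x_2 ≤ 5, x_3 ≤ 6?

32

By stars and bars, unrestricted non-negative solutions to x_1+…+x_3 = 11 number C(11+2,2) = 78.
Subtract solutions that violate a single cap (substitute x_i' = x_i − (cap_i+1)): x_1 ≥ 8 gives C(5,2) = 10; x_2 ≥ 6 gives C(7,2) = 21; x_3 ≥ 7 gives C(6,2) = 15. Together 46.
No two caps can be exceeded simultaneously, so the pair terms are all 0.
By inclusion–exclusion the count is 78 − 46 + 0 = 32.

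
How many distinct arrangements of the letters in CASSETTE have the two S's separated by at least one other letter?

3780

Total arrangements of CASSETTE: 8!/(2!·2!·2!) = 5040.
If the two S's are adjacent, glue them into one block, leaving 7 items to arrange: (7)!/(2!·2!) = 1260 ways.
Hence 5040 − 1260 = 3780.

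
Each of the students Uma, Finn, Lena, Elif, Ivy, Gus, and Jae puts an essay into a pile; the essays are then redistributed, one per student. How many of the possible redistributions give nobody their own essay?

Count assignments avoiding every fixed point. For any j of the 7 students fixed to their own essay, the other 7−j can be arranged in (7−j)! ways.
By inclusion–exclusion this is Σ_{j=0}^{7} (−1)^j C(7,j)·(7−j)!.
Computing: 5040 − 5040 + 2520 − 840 + 210 − 42 + 7 − 1 = 1854.

1854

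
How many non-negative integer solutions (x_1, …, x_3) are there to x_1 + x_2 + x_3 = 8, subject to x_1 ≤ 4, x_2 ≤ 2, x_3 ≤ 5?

9

Without the upper bounds there are C(10,2) = 45 ways to split 8 among 3 variables.
Subtract solutions that violate a single cap (substitute x_i' = x_i − (cap_i+1)): x_1 ≥ 5 gives C(5,2) = 10; x_2 ≥ 3 gives C(7,2) = 21; x_3 ≥ 6 gives C(4,2) = 6. Together 37.
Add back pairs where two caps are both exceeded: 1 + 0 + 0 = 1.
By inclusion–exclusion the count is 45 − 37 + 1 = 9.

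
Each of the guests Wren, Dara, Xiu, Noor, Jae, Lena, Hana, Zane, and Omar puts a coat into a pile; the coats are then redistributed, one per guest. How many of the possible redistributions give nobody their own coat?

133496

Count assignments avoiding every fixed point. For any j of the 9 guests fixed to their own coat, the other 9−j can be arranged in (9−j)! ways.
By inclusion–exclusion this is Σ_{j=0}^{9} (−1)^j C(9,j)·(9−j)!.
Computing: 362880 − 362880 + 181440 − 60480 + 15120 − 3024 + 504 − 72 + 9 − 1 = 133496.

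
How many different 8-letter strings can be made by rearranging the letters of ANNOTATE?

Letter multiplicities in ANNOTATE: A×2, E×1, N×2, O×1, T×2.
Dividing 8! = 40320 by 2!·2!·2! = 8 for the repeated letters gives 5040.

5040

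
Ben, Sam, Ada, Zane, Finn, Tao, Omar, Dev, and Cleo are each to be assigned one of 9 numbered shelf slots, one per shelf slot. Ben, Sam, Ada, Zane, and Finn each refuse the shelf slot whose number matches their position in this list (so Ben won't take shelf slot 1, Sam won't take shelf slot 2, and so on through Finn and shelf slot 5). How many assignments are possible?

205056

Let Aᵢ (for 1 ≤ i ≤ 5) be the placements that put person i in their forbidden shelf slot. Any j of these fix j positions, leaving (9−j)! ways to fill the rest, and there are C(5,j) ways to pick which j.
By inclusion–exclusion, the number of valid placements is Σ_{j=0}^{5} (−1)^j C(5,j)·(9−j)!.
Computing: 362880 − 201600 + 50400 − 7200 + 600 − 24 = 205056.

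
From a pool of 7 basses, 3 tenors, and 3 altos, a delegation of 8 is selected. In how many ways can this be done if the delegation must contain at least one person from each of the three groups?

Unrestricted: C(13,8) = 1287 ways to pick any 8 of the 13.
Subtract selections that omit an entire group: no basses → C(6,8) = 0; no tenors → C(10,8) = 45; no altos → C(10,8) = 45.
Add back selections omitting two groups (i.e. drawn from a single group): C(7,8) + C(3,8) + C(3,8) = 0.
By inclusion–exclusion: 1287 − 90 + 0 = 1197.

1197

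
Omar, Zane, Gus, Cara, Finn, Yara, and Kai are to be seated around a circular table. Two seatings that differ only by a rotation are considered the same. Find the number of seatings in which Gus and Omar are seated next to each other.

240

Treat {Gus, Omar} as one unit (2 internal orders) and seat the resulting 6 units around the table: (5)! circular arrangements.
So 2 × (5)! = 2 × 120 = 240.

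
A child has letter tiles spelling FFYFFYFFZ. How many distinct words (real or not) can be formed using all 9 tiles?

The 9 letters of FFYFFYFFZ have repeats: F appearing 6 times and Y appearing twice.
Dividing 9! = 362880 by 6!·2! = 1440 for the repeated letters gives 252.

252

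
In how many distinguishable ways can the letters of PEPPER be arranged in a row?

60

Letter multiplicities in PEPPER: E×2, P×3, R×1.
So there are 6! / (3!·2!) = 60 distinguishable arrangements.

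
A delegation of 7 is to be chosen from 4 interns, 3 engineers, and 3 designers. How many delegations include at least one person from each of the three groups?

118

Total 7-person selections from all 10: C(10,7) = 120.
Subtract selections that omit an entire group: no interns → C(6,7) = 0; no engineers → C(7,7) = 1; no designers → C(7,7) = 1.
Add back selections omitting two groups (i.e. drawn from a single group): C(4,7) + C(3,7) + C(3,7) = 0.
By inclusion–exclusion: 120 − 2 + 0 = 118.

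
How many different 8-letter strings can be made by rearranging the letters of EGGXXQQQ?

Letter multiplicities in EGGXXQQQ: E×1, G×2, Q×3, X×2.
Dividing 8! = 40320 by 3!·2!·2! = 24 for the repeated letters gives 1680.

1680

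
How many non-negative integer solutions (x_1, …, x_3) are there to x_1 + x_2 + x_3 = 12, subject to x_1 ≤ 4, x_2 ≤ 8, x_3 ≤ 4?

Ignoring the caps, the number of non-negative solutions to x_1+…+x_3 = 12 is C(14,2) = 91.
Subtract solutions that violate a single cap (substitute x_i' = x_i − (cap_i+1)): x_1 ≥ 5 gives C(9,2) = 36; x_2 ≥ 9 gives C(5,2) = 10; x_3 ≥ 5 gives C(9,2) = 36. Together 82.
Add back pairs where two caps are both exceeded: 0 + 6 + 0 = 6.
By inclusion–exclusion the count is 91 − 82 + 6 = 15.

15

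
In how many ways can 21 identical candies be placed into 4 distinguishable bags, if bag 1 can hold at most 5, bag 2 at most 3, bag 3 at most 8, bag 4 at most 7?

10

By stars and bars, unrestricted non-negative solutions to x_1+…+x_4 = 21 number C(21+3,3) = 2024.
Subtract solutions that violate a single cap (substitute x_i' = x_i − (cap_i+1)): x_1 ≥ 6 gives C(18,3) = 816; x_2 ≥ 4 gives C(20,3) = 1140; x_3 ≥ 9 gives C(15,3) = 455; x_4 ≥ 8 gives C(16,3) = 560. Together 2971.
Add back pairs where two caps are both exceeded: 364 + 84 + 120 + 165 + 220 + 35 = 988.
Subtract triples: 10 + 20 + 0 + 1 = 31.
By inclusion–exclusion the count is 2024 − 2971 + 988 − 31 = 10.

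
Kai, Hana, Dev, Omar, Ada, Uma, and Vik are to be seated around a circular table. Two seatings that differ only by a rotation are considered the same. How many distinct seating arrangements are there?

Around a circle, 7 distinct people have 7!/7 = (6)! = 720 rotationally distinct seatings.

720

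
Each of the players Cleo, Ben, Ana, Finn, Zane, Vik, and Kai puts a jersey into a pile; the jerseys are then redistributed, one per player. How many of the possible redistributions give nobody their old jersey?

1854

This is the derangement count D_7: permutations of 7 items with no fixed point.
By inclusion–exclusion this is Σ_{j=0}^{7} (−1)^j C(7,j)·(7−j)!.
Computing: 5040 − 5040 + 2520 − 840 + 210 − 42 + 7 − 1 = 1854.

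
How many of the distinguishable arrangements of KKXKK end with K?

4

With the last slot taken by K, it remains to arrange the other 4 letters (KXKK).
Those 4 letters have K appearing 3 times, giving (4)!/(3!) = 4.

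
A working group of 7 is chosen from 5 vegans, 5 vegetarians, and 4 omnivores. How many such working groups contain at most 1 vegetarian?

456

Split by how many vegetarians are chosen (0 through 1).
Sum: C(5,0)·C(9,7) + C(5,1)·C(9,6) = 36 + 420 = 456.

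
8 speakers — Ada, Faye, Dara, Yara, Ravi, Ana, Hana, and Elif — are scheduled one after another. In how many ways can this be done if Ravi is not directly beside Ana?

30240

There are 8! = 40320 arrangements in all. If Ravi and Ana are adjacent, merging them into one block gives 2·(7)! = 10080 arrangements.
So 40320 − 10080 = 30240 arrangements keep them apart.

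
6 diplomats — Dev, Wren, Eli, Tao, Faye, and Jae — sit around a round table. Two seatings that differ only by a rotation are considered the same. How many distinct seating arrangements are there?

Seat Dev anywhere (absorbing the rotational symmetry), then permute the other 5: (5)! = 120.

120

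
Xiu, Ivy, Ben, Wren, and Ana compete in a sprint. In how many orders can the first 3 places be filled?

There are 5 choices for 1st place, 4 for 2nd, and 3 for 3rd.
That gives 5 × 4 × 3 = 60.

60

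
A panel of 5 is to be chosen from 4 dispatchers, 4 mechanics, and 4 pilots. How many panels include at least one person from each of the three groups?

With no constraint there are C(12,5) = 792 possible selections.
Selections missing a whole group: no dispatchers → C(8,5) = 56; no mechanics → C(8,5) = 56; no pilots → C(8,5) = 56.
Add back selections omitting two groups (i.e. drawn from a single group): C(4,5) + C(4,5) + C(4,5) = 0.
By inclusion–exclusion: 792 − 168 + 0 = 624.

624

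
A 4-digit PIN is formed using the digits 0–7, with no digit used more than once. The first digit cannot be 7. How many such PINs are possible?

1470

The first digit has 8−1 = 7 choices (anything except 7).
The remaining 3 digits are filled from the other 7 symbols without repetition: 7 × 6 × 5 = 210.
Total: 7 × 210 = 1470.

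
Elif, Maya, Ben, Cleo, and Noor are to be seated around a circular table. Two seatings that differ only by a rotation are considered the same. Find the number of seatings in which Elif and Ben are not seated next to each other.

12

Without the restriction there are (4)! = 24 seatings.
Seatings with Elif beside Ben: treat them as a block with 2 internal orders, giving 2 × (3)! = 12.
Subtracting, 24 − 12 = 12.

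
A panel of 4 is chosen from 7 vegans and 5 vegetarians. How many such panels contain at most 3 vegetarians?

490

Split by how many vegetarians are chosen (0 through 3).
Sum: C(5,0)·C(7,4) + C(5,1)·C(7,3) + C(5,2)·C(7,2) + C(5,3)·C(7,1) = 35 + 175 + 210 + 70 = 490.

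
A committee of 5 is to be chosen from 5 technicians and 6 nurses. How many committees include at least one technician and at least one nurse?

Total 5-person selections from all 11: C(11,5) = 462.
Subtract selections that omit an entire group: no technicians → C(6,5) = 6; no nurses → C(5,5) = 1.
Both groups omitted at once is impossible, so 462 − 7 = 455.

455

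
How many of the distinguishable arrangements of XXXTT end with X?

Fix X in the last position and arrange the remaining 4 letters.
Those 4 letters have T appearing twice and X appearing twice, giving (4)!/(2!·2!) = 6.

6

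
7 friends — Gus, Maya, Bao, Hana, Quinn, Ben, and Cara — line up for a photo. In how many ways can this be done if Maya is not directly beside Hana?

There are 7! = 5040 arrangements in all. If Maya and Hana are adjacent, merging them into one block gives 2·(6)! = 1440 arrangements.
Complementary counting: 5040 − 1440 = 3600.

3600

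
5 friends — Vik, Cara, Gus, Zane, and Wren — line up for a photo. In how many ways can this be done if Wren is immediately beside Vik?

48

Place the 3 others and the Wren-Vik pair as 4 objects in a line; the pair has 2 internal arrangements.
That gives 2 × 4! = 2 × 24 = 48.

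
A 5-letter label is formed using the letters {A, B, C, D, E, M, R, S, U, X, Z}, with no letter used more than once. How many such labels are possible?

This is a permutation of 5 out of 11: P(11,5) = 11!/6!.
That product is 11 × 10 × 9 × 8 × 7 = 55440.

55440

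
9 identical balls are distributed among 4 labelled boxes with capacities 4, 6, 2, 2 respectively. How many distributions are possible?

35

Ignoring the caps, the number of non-negative solutions to x_1+…+x_4 = 9 is C(12,3) = 220.
Subtract solutions that violate a single cap (substitute x_i' = x_i − (cap_i+1)): x_1 ≥ 5 gives C(7,3) = 35; x_2 ≥ 7 gives C(5,3) = 10; x_3 ≥ 3 gives C(9,3) = 84; x_4 ≥ 3 gives C(9,3) = 84. Together 213.
Add back pairs where two caps are both exceeded: 0 + 4 + 4 + 0 + 0 + 20 = 28.
By inclusion–exclusion the count is 220 − 213 + 28 = 35.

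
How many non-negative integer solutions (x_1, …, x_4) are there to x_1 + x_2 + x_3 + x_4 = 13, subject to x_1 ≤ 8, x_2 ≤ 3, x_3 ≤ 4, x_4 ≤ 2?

30

Ignoring the caps, the number of non-negative solutions to x_1+…+x_4 = 13 is C(16,3) = 560.
Subtract solutions that violate a single cap (substitute x_i' = x_i − (cap_i+1)): x_1 ≥ 9 gives C(7,3) = 35; x_2 ≥ 4 gives C(12,3) = 220; x_3 ≥ 5 gives C(11,3) = 165; x_4 ≥ 3 gives C(13,3) = 286. Together 706.
Add back pairs where two caps are both exceeded: 1 + 0 + 4 + 35 + 84 + 56 = 180.
Subtract triples: 0 + 0 + 0 + 4 = 4.
By inclusion–exclusion the count is 560 − 706 + 180 − 4 = 30.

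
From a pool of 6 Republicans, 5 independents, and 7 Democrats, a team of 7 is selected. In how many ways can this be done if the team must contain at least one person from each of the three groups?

28987

With no constraint there are C(18,7) = 31824 possible selections.
Selections missing a whole group: no Republicans → C(12,7) = 792; no independents → C(13,7) = 1716; no Democrats → C(11,7) = 330.
Add back selections omitting two groups (i.e. drawn from a single group): C(6,7) + C(5,7) + C(7,7) = 1.
By inclusion–exclusion: 31824 − 2838 + 1 = 28987.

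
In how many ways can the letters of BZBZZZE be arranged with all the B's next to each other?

Treat the 2 copies of B as a single block. The multiset to arrange is then {BB, E, Z, Z, Z, Z}, 6 items in all.
That gives (6)!/(4!) = 30 arrangements.

30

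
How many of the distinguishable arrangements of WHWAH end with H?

Fix H in the last position and arrange the remaining 4 letters.
Those 4 letters have W appearing twice, giving (4)!/(2!) = 12.

12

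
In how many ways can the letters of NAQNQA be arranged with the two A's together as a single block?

30

Treat the 2 copies of A as a single block. The multiset to arrange is then {AA, N, N, Q, Q}, 5 items in all.
That gives (5)!/(2!·2!) = 30 arrangements.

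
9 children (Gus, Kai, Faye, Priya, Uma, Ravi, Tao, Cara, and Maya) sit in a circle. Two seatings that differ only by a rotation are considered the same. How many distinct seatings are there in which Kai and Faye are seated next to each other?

Glue Kai and Faye into a block (2 internal orders). Seating 8 units around a circle gives (7)! arrangements.
So 2 × (7)! = 2 × 5040 = 10080.

10080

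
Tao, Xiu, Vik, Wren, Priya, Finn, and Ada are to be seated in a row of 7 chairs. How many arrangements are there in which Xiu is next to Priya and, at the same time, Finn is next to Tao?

Treat {Xiu,Priya} as one block (2 orders) and {Finn,Tao} as another (2 orders).
That leaves 5 units to arrange: 2 × 2 × 5! = 4 × 120 = 480.

480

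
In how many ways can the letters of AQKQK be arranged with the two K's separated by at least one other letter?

18

There are 5!/(2!·2!) = 30 arrangements of AQKQK in total.
Arrangements with the K's together: treat KK as one letter, giving (4)!/(2!) = 12.
Subtracting, 30 − 12 = 18 arrangements keep the K's apart.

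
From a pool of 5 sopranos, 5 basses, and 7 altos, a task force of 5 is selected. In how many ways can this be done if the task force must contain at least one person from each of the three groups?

4375

With no constraint there are C(17,5) = 6188 possible selections.
Subtract selections that omit an entire group: no sopranos → C(12,5) = 792; no basses → C(12,5) = 792; no altos → C(10,5) = 252.
Add back selections omitting two groups (i.e. drawn from a single group): C(5,5) + C(5,5) + C(7,5) = 23.
By inclusion–exclusion: 6188 − 1836 + 23 = 4375.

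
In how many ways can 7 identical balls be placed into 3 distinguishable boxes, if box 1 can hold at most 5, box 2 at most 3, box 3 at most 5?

20

By stars and bars, unrestricted non-negative solutions to x_1+…+x_3 = 7 number C(7+2,2) = 36.
Subtract solutions that violate a single cap (substitute x_i' = x_i − (cap_i+1)): x_1 ≥ 6 gives C(3,2) = 3; x_2 ≥ 4 gives C(5,2) = 10; x_3 ≥ 6 gives C(3,2) = 3. Together 16.
No two caps can be exceeded simultaneously, so the pair terms are all 0.
By inclusion–exclusion the count is 36 − 16 + 0 = 20.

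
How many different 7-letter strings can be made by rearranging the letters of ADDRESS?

The 7 letters of ADDRESS have repeats: D appearing twice and S appearing twice.
Dividing 7! = 5040 by 2!·2! = 4 for the repeated letters gives 1260.

1260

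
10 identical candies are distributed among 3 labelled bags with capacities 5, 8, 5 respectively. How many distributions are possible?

Ignoring the caps, the number of non-negative solutions to x_1+…+x_3 = 10 is C(12,2) = 66.
Subtract solutions that violate a single cap (substitute x_i' = x_i − (cap_i+1)): x_1 ≥ 6 gives C(6,2) = 15; x_2 ≥ 9 gives C(3,2) = 3; x_3 ≥ 6 gives C(6,2) = 15. Together 33.
No two caps can be exceeded simultaneously, so the pair terms are all 0.
By inclusion–exclusion the count is 66 − 33 + 0 = 33.

33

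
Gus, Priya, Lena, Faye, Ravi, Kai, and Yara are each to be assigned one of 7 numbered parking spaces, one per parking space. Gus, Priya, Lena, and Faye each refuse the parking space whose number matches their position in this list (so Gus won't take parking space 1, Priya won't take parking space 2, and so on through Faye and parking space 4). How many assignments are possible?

Let Aᵢ (for 1 ≤ i ≤ 4) be the placements that put person i in their forbidden parking space. Any j of these fix j positions, leaving (7−j)! ways to fill the rest, and there are C(4,j) ways to pick which j.
By inclusion–exclusion, the number of valid placements is Σ_{j=0}^{4} (−1)^j C(4,j)·(7−j)!.
Computing: 5040 − 2880 + 720 − 96 + 6 = 2790.

2790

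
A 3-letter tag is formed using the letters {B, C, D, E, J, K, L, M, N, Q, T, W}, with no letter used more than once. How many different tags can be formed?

This is a permutation of 3 out of 12: P(12,3) = 12!/9!.
That product is 12 × 11 × 10 = 1320.

1320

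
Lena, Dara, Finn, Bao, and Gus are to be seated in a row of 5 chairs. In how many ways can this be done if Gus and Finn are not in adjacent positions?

72

There are 5! = 120 arrangements in all. If Gus and Finn are adjacent, merging them into one block gives 2·(4)! = 48 arrangements.
So 120 − 48 = 72 arrangements keep them apart.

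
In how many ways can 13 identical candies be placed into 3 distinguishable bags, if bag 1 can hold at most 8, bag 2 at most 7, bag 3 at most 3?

18

Ignoring the caps, the number of non-negative solutions to x_1+…+x_3 = 13 is C(15,2) = 105.
Subtract solutions that violate a single cap (substitute x_i' = x_i − (cap_i+1)): x_1 ≥ 9 gives C(6,2) = 15; x_2 ≥ 8 gives C(7,2) = 21; x_3 ≥ 4 gives C(11,2) = 55. Together 91.
Add back pairs where two caps are both exceeded: 0 + 1 + 3 = 4.
By inclusion–exclusion the count is 105 − 91 + 4 = 18.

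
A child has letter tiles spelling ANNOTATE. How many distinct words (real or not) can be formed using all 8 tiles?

ANNOTATE has 8 letters with A appearing twice, N appearing twice, and T appearing twice.
The number of distinct arrangements is 8!/(2!·2!·2!) = 40320/8 = 5040.

5040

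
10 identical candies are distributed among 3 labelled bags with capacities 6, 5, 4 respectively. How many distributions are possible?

Ignoring the caps, the number of non-negative solutions to x_1+…+x_3 = 10 is C(12,2) = 66.
Subtract solutions that violate a single cap (substitute x_i' = x_i − (cap_i+1)): x_1 ≥ 7 gives C(5,2) = 10; x_2 ≥ 6 gives C(6,2) = 15; x_3 ≥ 5 gives C(7,2) = 21. Together 46.
No two caps can be exceeded simultaneously, so the pair terms are all 0.
By inclusion–exclusion the count is 66 − 46 + 0 = 20.

20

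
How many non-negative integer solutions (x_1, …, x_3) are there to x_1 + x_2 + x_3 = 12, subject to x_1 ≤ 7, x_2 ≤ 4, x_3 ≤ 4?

10

Without the upper bounds there are C(14,2) = 91 ways to split 12 among 3 variables.
Subtract solutions that violate a single cap (substitute x_i' = x_i − (cap_i+1)): x_1 ≥ 8 gives C(6,2) = 15; x_2 ≥ 5 gives C(9,2) = 36; x_3 ≥ 5 gives C(9,2) = 36. Together 87.
Add back pairs where two caps are both exceeded: 0 + 0 + 6 = 6.
By inclusion–exclusion the count is 91 − 87 + 6 = 10.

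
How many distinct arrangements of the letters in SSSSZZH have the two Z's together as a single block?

30

Treat the 2 copies of Z as a single block. The multiset to arrange is then {ZZ, H, S, S, S, S}, 6 items in all.
That gives (6)!/(4!) = 30 arrangements.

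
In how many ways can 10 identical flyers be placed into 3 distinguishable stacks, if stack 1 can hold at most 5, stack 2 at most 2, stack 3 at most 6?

9

Ignoring the caps, the number of non-negative solutions to x_1+…+x_3 = 10 is C(12,2) = 66.
Subtract solutions that violate a single cap (substitute x_i' = x_i − (cap_i+1)): x_1 ≥ 6 gives C(6,2) = 15; x_2 ≥ 3 gives C(9,2) = 36; x_3 ≥ 7 gives C(5,2) = 10. Together 61.
Add back pairs where two caps are both exceeded: 3 + 0 + 1 = 4.
By inclusion–exclusion the count is 66 − 61 + 4 = 9.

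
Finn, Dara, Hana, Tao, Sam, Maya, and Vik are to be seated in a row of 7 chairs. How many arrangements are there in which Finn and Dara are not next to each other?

There are 7! = 5040 arrangements in all. If Finn and Dara are adjacent, merging them into one block gives 2·(6)! = 1440 arrangements.
So 5040 − 1440 = 3600 arrangements keep them apart.

3600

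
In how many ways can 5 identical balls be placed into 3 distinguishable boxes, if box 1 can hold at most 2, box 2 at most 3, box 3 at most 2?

6

By stars and bars, unrestricted non-negative solutions to x_1+…+x_3 = 5 number C(5+2,2) = 21.
Subtract solutions that violate a single cap (substitute x_i' = x_i − (cap_i+1)): x_1 ≥ 3 gives C(4,2) = 6; x_2 ≥ 4 gives C(3,2) = 3; x_3 ≥ 3 gives C(4,2) = 6. Together 15.
No two caps can be exceeded simultaneously, so the pair terms are all 0.
By inclusion–exclusion the count is 21 − 15 + 0 = 6.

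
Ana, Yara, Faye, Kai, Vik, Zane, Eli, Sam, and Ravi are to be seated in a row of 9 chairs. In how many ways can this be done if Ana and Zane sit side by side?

Treat {Ana, Zane} as a single unit. There are 8 units to order, and the pair itself can be ordered 2 ways.
So the count is 2·(8)! = 80640.

80640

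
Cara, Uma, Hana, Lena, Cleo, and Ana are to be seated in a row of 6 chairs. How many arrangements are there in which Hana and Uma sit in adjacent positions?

Place the 4 others and the Hana-Uma pair as 5 objects in a line; the pair has 2 internal arrangements.
So the count is 2·(5)! = 240.

240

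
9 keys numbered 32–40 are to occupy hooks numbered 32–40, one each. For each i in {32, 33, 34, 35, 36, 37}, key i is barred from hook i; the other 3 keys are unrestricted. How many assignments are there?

Let Aᵢ (for 32 ≤ i ≤ 37) be the placements that put key i in its forbidden hook. Any j of these fix j positions, leaving (9−j)! ways to fill the rest, and there are C(6,j) ways to pick which j.
By inclusion–exclusion, the number of valid placements is Σ_{j=0}^{6} (−1)^j C(6,j)·(9−j)!.
Computing: 362880 − 241920 + 75600 − 14400 + 1800 − 144 + 6 = 183822.

183822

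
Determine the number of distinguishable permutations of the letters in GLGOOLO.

210

GLGOOLO has 7 letters with G appearing twice, L appearing twice, and O appearing 3 times.
So there are 7! / (3!·2!·2!) = 210 distinguishable arrangements.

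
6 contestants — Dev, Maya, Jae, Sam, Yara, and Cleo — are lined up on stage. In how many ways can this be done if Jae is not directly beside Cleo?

480

There are 6! = 720 arrangements in all. If Jae and Cleo are adjacent, merging them into one block gives 2·(5)! = 240 arrangements.
Complementary counting: 720 − 240 = 480.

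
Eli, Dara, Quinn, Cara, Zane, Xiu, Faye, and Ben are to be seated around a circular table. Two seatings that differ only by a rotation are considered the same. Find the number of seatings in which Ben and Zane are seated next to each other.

1440

Treat {Ben, Zane} as one unit (2 internal orders) and seat the resulting 7 units around the table: (6)! circular arrangements.
So 2 × (6)! = 2 × 720 = 1440.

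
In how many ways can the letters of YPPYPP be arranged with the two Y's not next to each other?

There are 6!/(4!·2!) = 15 arrangements of YPPYPP in total.
Arrangements with the Y's together: treat YY as one letter, giving (5)!/(4!) = 5.
Hence 15 − 5 = 10.

10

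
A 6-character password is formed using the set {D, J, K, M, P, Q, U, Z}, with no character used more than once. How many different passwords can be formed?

20160

This is a permutation of 6 out of 8: P(8,6) = 8!/2!.
That product is 8 × 7 × 6 × 5 × 4 × 3 = 20160.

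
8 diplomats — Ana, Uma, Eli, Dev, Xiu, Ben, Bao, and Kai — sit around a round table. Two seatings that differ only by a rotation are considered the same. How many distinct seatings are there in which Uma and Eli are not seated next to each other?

All circular seatings of 8 people number (7)! = 5040.
Those with Uma next to Eli: fuse the pair into one unit and seat 7 units around a circle — 2·(6)! = 1440.
Subtracting, 5040 − 1440 = 3600.

3600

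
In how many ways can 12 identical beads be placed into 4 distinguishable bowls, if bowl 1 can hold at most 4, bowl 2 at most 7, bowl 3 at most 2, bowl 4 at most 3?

By stars and bars, unrestricted non-negative solutions to x_1+…+x_4 = 12 number C(12+3,3) = 455.
Subtract solutions that violate a single cap (substitute x_i' = x_i − (cap_i+1)): x_1 ≥ 5 gives C(10,3) = 120; x_2 ≥ 8 gives C(7,3) = 35; x_3 ≥ 3 gives C(12,3) = 220; x_4 ≥ 4 gives C(11,3) = 165. Together 540.
Add back pairs where two caps are both exceeded: 0 + 35 + 20 + 4 + 1 + 56 = 116.
Subtract triples: 0 + 0 + 1 + 0 = 1.
By inclusion–exclusion the count is 455 − 540 + 116 − 1 = 30.

30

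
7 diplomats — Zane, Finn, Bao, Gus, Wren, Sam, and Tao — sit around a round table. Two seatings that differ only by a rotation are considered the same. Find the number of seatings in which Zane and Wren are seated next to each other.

240

Treat {Zane, Wren} as one unit (2 internal orders) and seat the resulting 6 units around the table: (5)! circular arrangements.
So 2 × (5)! = 2 × 120 = 240.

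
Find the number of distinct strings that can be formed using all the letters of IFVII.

IFVII has 5 letters with I appearing 3 times.
The number of distinct arrangements is 5!/(3!) = 120/6 = 20.

20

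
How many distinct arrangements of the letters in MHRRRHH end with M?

20

Fix M in the last position and arrange the remaining 6 letters.
Those 6 letters have H appearing 3 times and R appearing 3 times, giving (6)!/(3!·3!) = 20.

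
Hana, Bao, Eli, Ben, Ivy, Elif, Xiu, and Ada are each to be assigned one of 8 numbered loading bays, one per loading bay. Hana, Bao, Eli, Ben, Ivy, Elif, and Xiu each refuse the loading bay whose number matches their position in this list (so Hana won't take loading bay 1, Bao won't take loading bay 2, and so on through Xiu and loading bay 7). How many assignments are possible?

Let Aᵢ (for 1 ≤ i ≤ 7) be the placements that put person i in their forbidden loading bay. Any j of these fix j positions, leaving (8−j)! ways to fill the rest, and there are C(7,j) ways to pick which j.
By inclusion–exclusion, the number of valid placements is Σ_{j=0}^{7} (−1)^j C(7,j)·(8−j)!.
Computing: 40320 − 35280 + 15120 − 4200 + 840 − 126 + 14 − 1 = 16687.

16687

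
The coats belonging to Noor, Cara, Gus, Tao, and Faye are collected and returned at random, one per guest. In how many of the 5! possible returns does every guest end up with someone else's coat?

44

Count assignments avoiding every fixed point. For any j of the 5 guests fixed to their own coat, the other 5−j can be arranged in (5−j)! ways.
By inclusion–exclusion this is Σ_{j=0}^{5} (−1)^j C(5,j)·(5−j)!.
Computing: 120 − 120 + 60 − 20 + 5 − 1 = 44.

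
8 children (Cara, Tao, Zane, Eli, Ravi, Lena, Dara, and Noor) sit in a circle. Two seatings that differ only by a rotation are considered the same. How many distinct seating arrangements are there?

Fix one person's seat to break rotational symmetry; the remaining 7 people can be arranged in (7)! = 5040 ways.

5040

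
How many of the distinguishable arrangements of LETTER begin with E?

Fix E in the first position and arrange the remaining 5 letters.
Those 5 letters have T appearing twice, giving (5)!/(2!) = 60.

60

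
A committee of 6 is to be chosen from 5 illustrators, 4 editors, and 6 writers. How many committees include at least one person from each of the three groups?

4250

With no constraint there are C(15,6) = 5005 possible selections.
Selections missing a whole group: no illustrators → C(10,6) = 210; no editors → C(11,6) = 462; no writers → C(9,6) = 84.
Add back selections omitting two groups (i.e. drawn from a single group): C(5,6) + C(4,6) + C(6,6) = 1.
By inclusion–exclusion: 5005 − 756 + 1 = 4250.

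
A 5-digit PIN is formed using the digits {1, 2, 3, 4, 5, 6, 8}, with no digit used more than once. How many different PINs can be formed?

Choose and order 5 of the 7 symbols: the first digit has 7 options, the next 6, and so on down to 3.
That product is 7 × 6 × 5 × 4 × 3 = 2520.

2520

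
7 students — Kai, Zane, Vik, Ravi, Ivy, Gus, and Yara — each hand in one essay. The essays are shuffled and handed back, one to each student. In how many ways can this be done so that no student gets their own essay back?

1854

This is the derangement count D_7: permutations of 7 items with no fixed point.
By inclusion–exclusion this is Σ_{j=0}^{7} (−1)^j C(7,j)·(7−j)!.
Computing: 5040 − 5040 + 2520 − 840 + 210 − 42 + 7 − 1 = 1854.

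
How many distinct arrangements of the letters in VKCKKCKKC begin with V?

Fix V in the first position and arrange the remaining 8 letters.
Those 8 letters have C appearing 3 times and K appearing 5 times, giving (8)!/(5!·3!) = 56.

56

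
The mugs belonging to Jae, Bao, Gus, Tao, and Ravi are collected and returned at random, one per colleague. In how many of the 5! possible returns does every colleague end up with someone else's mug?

Count assignments avoiding every fixed point. For any j of the 5 colleagues fixed to their own mug, the other 5−j can be arranged in (5−j)! ways.
By inclusion–exclusion this is Σ_{j=0}^{5} (−1)^j C(5,j)·(5−j)!.
Computing: 120 − 120 + 60 − 20 + 5 − 1 = 44.

44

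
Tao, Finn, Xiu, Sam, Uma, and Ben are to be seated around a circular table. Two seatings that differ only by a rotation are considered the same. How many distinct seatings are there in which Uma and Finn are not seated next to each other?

72

Without the restriction there are (5)! = 120 seatings.
Seatings with Uma beside Finn: treat them as a block with 2 internal orders, giving 2 × (4)! = 48.
Subtracting, 120 − 48 = 72.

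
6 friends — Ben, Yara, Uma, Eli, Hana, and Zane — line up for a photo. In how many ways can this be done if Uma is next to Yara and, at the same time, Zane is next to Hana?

Treat {Uma,Yara} as one block (2 orders) and {Zane,Hana} as another (2 orders).
That leaves 4 units to arrange: 2 × 2 × 4! = 4 × 24 = 96.

96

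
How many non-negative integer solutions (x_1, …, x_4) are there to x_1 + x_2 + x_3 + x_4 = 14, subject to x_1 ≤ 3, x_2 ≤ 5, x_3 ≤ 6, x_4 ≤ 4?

Ignoring the caps, the number of non-negative solutions to x_1+…+x_4 = 14 is C(17,3) = 680.
Subtract solutions that violate a single cap (substitute x_i' = x_i − (cap_i+1)): x_1 ≥ 4 gives C(13,3) = 286; x_2 ≥ 6 gives C(11,3) = 165; x_3 ≥ 7 gives C(10,3) = 120; x_4 ≥ 5 gives C(12,3) = 220. Together 791.
Add back pairs where two caps are both exceeded: 35 + 20 + 56 + 4 + 20 + 10 = 145.
By inclusion–exclusion the count is 680 − 791 + 145 = 34.

34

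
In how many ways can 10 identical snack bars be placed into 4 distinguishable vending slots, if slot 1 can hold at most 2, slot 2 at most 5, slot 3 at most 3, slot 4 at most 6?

Ignoring the caps, the number of non-negative solutions to x_1+…+x_4 = 10 is C(13,3) = 286.
Subtract solutions that violate a single cap (substitute x_i' = x_i − (cap_i+1)): x_1 ≥ 3 gives C(10,3) = 120; x_2 ≥ 6 gives C(7,3) = 35; x_3 ≥ 4 gives C(9,3) = 84; x_4 ≥ 7 gives C(6,3) = 20. Together 259.
Add back pairs where two caps are both exceeded: 4 + 20 + 1 + 1 + 0 + 0 = 26.
By inclusion–exclusion the count is 286 − 259 + 26 = 53.

53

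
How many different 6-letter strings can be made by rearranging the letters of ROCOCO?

60

Letter multiplicities in ROCOCO: C×2, O×3, R×1.
So there are 6! / (3!·2!) = 60 distinguishable arrangements.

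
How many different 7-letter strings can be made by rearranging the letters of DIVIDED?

420

Letter multiplicities in DIVIDED: D×3, E×1, I×2, V×1.
The number of distinct arrangements is 7!/(3!·2!) = 5040/12 = 420.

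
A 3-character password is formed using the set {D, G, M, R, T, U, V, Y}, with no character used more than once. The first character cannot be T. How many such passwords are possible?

294

The first character has 8−1 = 7 choices (anything except T).
The remaining 2 characters are filled from the other 7 symbols without repetition: 7 × 6 = 42.
Total: 7 × 42 = 294.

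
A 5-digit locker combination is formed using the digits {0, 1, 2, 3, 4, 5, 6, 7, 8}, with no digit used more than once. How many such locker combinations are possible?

With no repetition, fill the 5 digits in order: 9 choices, then 8, down to 5.
9 × 8 × 7 × 6 × 5 = 15120.

15120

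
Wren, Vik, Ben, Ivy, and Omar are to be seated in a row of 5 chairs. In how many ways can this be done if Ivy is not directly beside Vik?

There are 5! = 120 arrangements in all. If Ivy and Vik are adjacent, merging them into one block gives 2·(4)! = 48 arrangements.
Complementary counting: 120 − 48 = 72.

72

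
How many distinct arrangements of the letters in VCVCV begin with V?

With the first slot taken by V, it remains to arrange the other 4 letters (CVCV).
Those 4 letters have C appearing twice and V appearing twice, giving (4)!/(2!·2!) = 6.

6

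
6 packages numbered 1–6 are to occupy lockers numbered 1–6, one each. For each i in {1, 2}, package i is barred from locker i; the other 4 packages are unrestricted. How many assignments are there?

Let Aᵢ (for i ∈ {1, 2}) be the placements that put package i in its forbidden locker. Any j of these fix j positions, leaving (6−j)! ways to fill the rest, and there are C(2,j) ways to pick which j.
By inclusion–exclusion, the number of valid placements is Σ_{j=0}^{2} (−1)^j C(2,j)·(6−j)!.
Computing: 720 − 240 + 24 = 504.

504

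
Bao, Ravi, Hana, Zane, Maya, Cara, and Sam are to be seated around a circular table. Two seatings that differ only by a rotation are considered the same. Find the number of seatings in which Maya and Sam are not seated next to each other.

480

All circular seatings of 7 people number (6)! = 720.
Those with Maya next to Sam: fuse the pair into one unit and seat 6 units around a circle — 2·(5)! = 240.
Subtracting, 720 − 240 = 480.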